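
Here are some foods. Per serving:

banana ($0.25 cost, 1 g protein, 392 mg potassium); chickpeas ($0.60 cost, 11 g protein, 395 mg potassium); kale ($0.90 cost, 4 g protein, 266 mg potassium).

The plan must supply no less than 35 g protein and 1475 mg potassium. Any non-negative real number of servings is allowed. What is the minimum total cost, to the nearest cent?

For a min-cost LP with two ≥-constraints, a basic feasible solution has at most two positive variables.
banana only: max(35/1, 1475/392) = 35 servings → $8.75.
chickpeas only: max(35/11, 1475/395) = 3.734 servings → $2.24.
kale only: max(35/4, 1475/266) = 8.75 servings → $7.88.
banana + chickpeas with both tight: 0.6127 servings and 3.126 servings → $2.03.
banana + kale: intersection lies outside the first quadrant.
chickpeas + kale with both tight: 2.533 servings and 1.783 servings → $3.12.
So the least-cost plan costs $2.03.

$2.03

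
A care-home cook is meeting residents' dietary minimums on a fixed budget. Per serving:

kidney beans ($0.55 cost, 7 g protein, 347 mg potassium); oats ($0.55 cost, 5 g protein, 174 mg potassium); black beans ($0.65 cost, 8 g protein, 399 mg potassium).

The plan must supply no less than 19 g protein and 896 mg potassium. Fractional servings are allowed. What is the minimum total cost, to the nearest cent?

kidney beans only: max(19/7, 896/347) = 2.714 servings → $1.49.
oats only: max(19/5, 896/174) = 5.149 servings → $2.83.
black beans only: max(19/8, 896/399) = 2.375 servings → $1.54.
kidney beans + oats with both tight: 2.271 servings and 0.6209 servings → $1.59.
kidney beans + black beans: intersection lies outside the first quadrant.
oats + black beans with both tight: 0.6849 servings and 1.947 servings → $1.64.
The minimum over all feasible corners is $1.49.

$1.49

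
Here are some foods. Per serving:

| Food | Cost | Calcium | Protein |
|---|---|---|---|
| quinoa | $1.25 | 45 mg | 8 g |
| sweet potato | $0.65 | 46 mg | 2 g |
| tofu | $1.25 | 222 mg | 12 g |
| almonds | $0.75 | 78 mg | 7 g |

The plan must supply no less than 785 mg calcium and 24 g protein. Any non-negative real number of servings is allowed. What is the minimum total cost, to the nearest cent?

Compare the cost at each extreme point of the feasible region.
quinoa only: max(785/45, 24/8) = 17.44 servings → $21.81.
sweet potato only: max(785/46, 24/2) = 17.07 servings → $11.09.
tofu only: max(785/222, 24/12) = 3.536 servings → $4.42.
almonds only: max(785/78, 24/7) = 10.06 servings → $7.55.
quinoa + sweet potato: the both-tight solution has a negative serving — not a feasible corner.
quinoa + tofu: intersection lies outside the first quadrant.
quinoa + almonds: intersection lies outside the first quadrant.
sweet potato + tofu: intersection lies outside the first quadrant.
sweet potato + almonds: intersection lies outside the first quadrant.
tofu + almonds: the both-tight solution has a negative serving — not a feasible corner.
The minimum over all feasible corners is $4.42.

$4.42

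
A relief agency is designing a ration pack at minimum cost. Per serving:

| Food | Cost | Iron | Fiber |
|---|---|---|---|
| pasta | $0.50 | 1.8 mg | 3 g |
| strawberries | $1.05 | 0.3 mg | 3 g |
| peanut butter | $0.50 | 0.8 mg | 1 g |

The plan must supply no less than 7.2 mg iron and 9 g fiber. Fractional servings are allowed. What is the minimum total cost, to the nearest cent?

$2.00

Two binding constraints pin down two serving amounts, so the optimal mix uses at most two foods. The candidates are each food alone (scaled to the tighter of iron/fiber) and each pair with both constraints tight.
pasta only: max(7.2/1.8, 9/3) = 4 servings → $2.00.
strawberries only: max(7.2/0.3, 9/3) = 24 servings → $25.20.
peanut butter only: max(7.2/0.8, 9/1) = 9 servings → $4.50.
pasta + strawberries with both targets exact would need a negative amount; discard.
pasta + peanut butter with both tight: 0 servings and 9 servings → $4.50.
strawberries + peanut butter with both tight: 0 servings and 9 servings → $4.50.
The minimum over all feasible corners is $2.00.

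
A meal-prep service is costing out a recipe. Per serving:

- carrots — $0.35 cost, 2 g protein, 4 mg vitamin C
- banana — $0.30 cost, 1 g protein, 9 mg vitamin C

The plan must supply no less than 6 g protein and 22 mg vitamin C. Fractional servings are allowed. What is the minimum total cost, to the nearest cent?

$1.23

At the optimum either one food covers both requirements or two foods hit both targets exactly; no other combination can be cheaper.
carrots only: max(6/2, 22/4) = 5.5 servings → $1.93.
banana only: max(6/1, 22/9) = 6 servings → $1.80.
carrots + banana with both tight: 2.286 servings and 1.429 servings → $1.23.
The minimum over all feasible corners is $1.23.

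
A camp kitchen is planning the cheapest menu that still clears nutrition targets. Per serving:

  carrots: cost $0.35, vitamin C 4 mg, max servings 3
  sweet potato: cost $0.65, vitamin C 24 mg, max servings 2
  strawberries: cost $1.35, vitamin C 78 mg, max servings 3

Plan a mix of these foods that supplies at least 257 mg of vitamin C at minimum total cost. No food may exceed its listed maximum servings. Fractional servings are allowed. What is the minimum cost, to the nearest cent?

$4.67

Cost per mg of vitamin C: strawberries $0.0173, sweet potato $0.0271, carrots $0.0875.
Take 3 servings of strawberries: +234.0 mg vitamin C for $4.05 (total $4.05, still need 23.0 mg).
Take 0.9583 servings of sweet potato: +23.0 mg vitamin C for $0.62 (total $4.67, still need 0.0 mg).
Greedy by cheapest-per-mg is optimal for a single linear constraint, so the minimum cost is $4.67.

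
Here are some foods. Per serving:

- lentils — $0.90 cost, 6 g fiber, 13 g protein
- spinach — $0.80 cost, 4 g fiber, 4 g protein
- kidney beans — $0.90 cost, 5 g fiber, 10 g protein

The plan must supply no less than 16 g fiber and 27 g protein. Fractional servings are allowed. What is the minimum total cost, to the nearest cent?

$2.40

An LP optimum is at a vertex; with two nutrient constraints at most two foods are used. Check each candidate.
lentils only: max(16/6, 27/13) = 2.667 servings → $2.40.
spinach only: max(16/4, 27/4) = 6.75 servings → $5.40.
kidney beans only: max(16/5, 27/10) = 3.2 servings → $2.88.
lentils + spinach with both tight: 1.571 servings and 1.643 servings → $2.73.
lentils + kidney beans: the both-tight solution has a negative serving — not a feasible corner.
spinach + kidney beans with both tight: 1.25 servings and 2.2 servings → $2.98.
Cheapest feasible corner: $2.40.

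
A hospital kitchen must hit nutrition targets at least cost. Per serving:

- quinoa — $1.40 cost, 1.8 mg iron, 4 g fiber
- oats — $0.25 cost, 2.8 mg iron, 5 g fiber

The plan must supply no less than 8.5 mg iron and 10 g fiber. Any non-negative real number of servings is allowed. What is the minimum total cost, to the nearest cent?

$0.76

quinoa only: max(8.5/1.8, 10/4) = 4.722 servings → $6.61.
oats only: max(8.5/2.8, 10/5) = 3.036 servings → $0.76.
quinoa + oats: the both-tight solution has a negative serving — not a feasible corner.
Cheapest feasible corner: $0.76.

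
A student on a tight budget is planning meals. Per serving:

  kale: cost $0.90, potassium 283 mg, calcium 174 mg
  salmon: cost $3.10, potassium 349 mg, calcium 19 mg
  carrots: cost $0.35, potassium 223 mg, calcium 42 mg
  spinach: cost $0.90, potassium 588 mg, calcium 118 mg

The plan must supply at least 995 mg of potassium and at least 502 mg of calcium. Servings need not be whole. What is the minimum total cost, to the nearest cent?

$2.73

The cheapest plan sits at a corner of the feasible region — with two constraints it uses at most two foods.
kale only: max(995/283, 502/174) = 3.516 servings → $3.16.
salmon only: max(995/349, 502/19) = 26.42 servings → $81.91.
carrots only: max(995/223, 502/42) = 11.95 servings → $4.18.
spinach only: max(995/588, 502/118) = 4.254 servings → $3.83.
kale + salmon with both tight: 2.824 servings and 0.5612 servings → $4.28.
kale + carrots with both tight: 2.606 servings and 1.154 servings → $2.75.
kale + spinach with both tight: 2.579 servings and 0.4507 servings → $2.73.
salmon + carrots: the both-tight solution has a negative serving — not a feasible corner.
salmon + spinach with both targets exact would need a negative amount; discard.
carrots + spinach: the both-tight solution has a negative serving — not a feasible corner.
Cheapest feasible corner: $2.73.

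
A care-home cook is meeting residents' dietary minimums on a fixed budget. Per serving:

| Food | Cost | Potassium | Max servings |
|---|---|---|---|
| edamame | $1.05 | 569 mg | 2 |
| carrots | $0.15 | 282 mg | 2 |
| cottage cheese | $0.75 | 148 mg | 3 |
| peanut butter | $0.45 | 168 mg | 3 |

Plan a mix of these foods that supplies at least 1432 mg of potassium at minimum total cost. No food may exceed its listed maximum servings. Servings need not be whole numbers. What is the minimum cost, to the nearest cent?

Cost per mg of potassium: carrots $0.0005, edamame $0.0018, peanut butter $0.0027, cottage cheese $0.0051.
Take 2 servings of carrots: +564.0 mg potassium for $0.30 (total $0.30, still need 868.0 mg).
Take 1.525 servings of edamame: +868.0 mg potassium for $1.60 (total $1.90, still need 0.0 mg).
Filling from the cheapest source first is optimal under one linear minimum: $1.90.

$1.90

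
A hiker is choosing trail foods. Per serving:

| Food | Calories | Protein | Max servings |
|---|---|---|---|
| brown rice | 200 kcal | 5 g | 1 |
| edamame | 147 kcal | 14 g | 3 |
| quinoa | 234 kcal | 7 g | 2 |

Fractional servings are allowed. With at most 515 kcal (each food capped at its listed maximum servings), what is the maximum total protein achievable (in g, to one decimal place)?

44.2 g

Protein per kcal: edamame 0.09524, quinoa 0.02991, brown rice 0.025.
Take 3 servings of edamame: uses 441 kcal, +42.0 g protein (running total 42.0 g).
Take 0.3162 servings of quinoa: uses 74 kcal, +2.2 g protein (running total 44.2 g).
Filling greedily by protein-per-kcal is optimal for one linear limit, giving 44.2 g.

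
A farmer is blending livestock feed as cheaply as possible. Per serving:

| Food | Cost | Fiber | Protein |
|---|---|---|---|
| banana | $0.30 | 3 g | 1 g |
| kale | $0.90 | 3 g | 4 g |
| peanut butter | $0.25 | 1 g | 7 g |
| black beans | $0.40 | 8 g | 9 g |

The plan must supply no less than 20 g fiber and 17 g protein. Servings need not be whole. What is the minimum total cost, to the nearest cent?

$1.00

banana only: max(20/3, 17/1) = 17 servings → $5.10.
kale only: max(20/3, 17/4) = 6.667 servings → $6.00.
peanut butter only: max(20/1, 17/7) = 20 servings → $5.00.
black beans only: max(20/8, 17/9) = 2.5 servings → $1.00.
banana + kale with both tight: 3.222 servings and 3.444 servings → $4.07.
banana + peanut butter with both tight: 6.15 servings and 1.55 servings → $2.23.
banana + black beans with both tight: 2.316 servings and 1.632 servings → $1.35.
kale + peanut butter with both targets exact would need a negative amount; discard.
kale + black beans: the both-tight solution has a negative serving — not a feasible corner.
peanut butter + black beans with both targets exact would need a negative amount; discard.
Cheapest feasible corner: $1.00.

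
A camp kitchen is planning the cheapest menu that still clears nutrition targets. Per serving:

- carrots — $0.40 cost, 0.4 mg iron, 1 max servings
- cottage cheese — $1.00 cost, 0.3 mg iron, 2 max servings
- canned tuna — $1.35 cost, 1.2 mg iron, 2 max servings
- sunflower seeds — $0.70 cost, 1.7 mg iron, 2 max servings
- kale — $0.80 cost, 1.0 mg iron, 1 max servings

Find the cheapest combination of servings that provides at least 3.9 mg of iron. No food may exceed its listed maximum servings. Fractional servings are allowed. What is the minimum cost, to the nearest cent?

$1.80

Cost per mg of iron: sunflower seeds $0.4118, kale $0.8000, carrots $1.0000, canned tuna $1.1250, cottage cheese $3.3333.
Take 2 servings of sunflower seeds: +3.4 mg iron for $1.40 (total $1.40, still need 0.5 mg).
Take 0.5 servings of kale: +0.5 mg iron for $0.40 (total $1.80, still need 0.0 mg).
Filling from the cheapest source first is optimal under one linear minimum: $1.80.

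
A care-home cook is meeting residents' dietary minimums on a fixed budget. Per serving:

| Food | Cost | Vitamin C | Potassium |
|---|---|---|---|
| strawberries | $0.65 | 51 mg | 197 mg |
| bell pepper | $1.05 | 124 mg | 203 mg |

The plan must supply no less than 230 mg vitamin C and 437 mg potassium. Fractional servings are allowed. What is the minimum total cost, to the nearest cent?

A basic optimal solution has at most two foods positive. Try each food alone and each pair with both targets met exactly.
strawberries only: max(230/51, 437/197) = 4.51 servings → $2.93.
bell pepper only: max(230/124, 437/203) = 2.153 servings → $2.26.
strawberries + bell pepper with both tight: 0.5327 servings and 1.636 servings → $2.06.
Cheapest feasible corner: $2.06.

$2.06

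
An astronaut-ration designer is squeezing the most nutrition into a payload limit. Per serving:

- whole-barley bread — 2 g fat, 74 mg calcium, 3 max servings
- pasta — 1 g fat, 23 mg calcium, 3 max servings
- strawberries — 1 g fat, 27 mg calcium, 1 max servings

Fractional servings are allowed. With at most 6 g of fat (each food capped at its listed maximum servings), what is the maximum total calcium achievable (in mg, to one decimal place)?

Calcium per g fat: whole-barley bread 37, strawberries 27, pasta 23.
Take 3 servings of whole-barley bread: uses 6 g fat, +222.0 mg calcium (running total 222.0 mg).
Greedy by best ratio exhausts the fat allowance optimally: 222.0 mg.

222.0 mg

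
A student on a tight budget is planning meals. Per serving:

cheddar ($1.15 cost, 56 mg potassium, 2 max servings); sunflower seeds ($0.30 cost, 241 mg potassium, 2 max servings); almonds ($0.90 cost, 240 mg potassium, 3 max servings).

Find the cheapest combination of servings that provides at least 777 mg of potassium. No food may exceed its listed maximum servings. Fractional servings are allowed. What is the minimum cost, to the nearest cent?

$1.71

Cost per mg of potassium: sunflower seeds $0.0012, almonds $0.0037, cheddar $0.0205.
Take 2 servings of sunflower seeds: +482.0 mg potassium for $0.60 (total $0.60, still need 295.0 mg).
Take 1.229 servings of almonds: +295.0 mg potassium for $1.11 (total $1.71, still need 0.0 mg).
Filling from the cheapest source first is optimal under one linear minimum: $1.71.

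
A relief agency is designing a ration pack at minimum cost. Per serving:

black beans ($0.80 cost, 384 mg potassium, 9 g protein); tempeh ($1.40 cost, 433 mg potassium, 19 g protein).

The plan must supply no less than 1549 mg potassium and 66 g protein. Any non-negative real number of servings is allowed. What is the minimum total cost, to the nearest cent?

$4.90

Check every corner: each single food scaled to meet both minima, and each pair solved so both constraints bind.
black beans only: max(1549/384, 66/9) = 7.333 servings → $5.87.
tempeh only: max(1549/433, 66/19) = 3.577 servings → $5.01.
black beans + tempeh with both tight: 0.251 servings and 3.355 servings → $4.90.
Cheapest feasible corner: $4.90.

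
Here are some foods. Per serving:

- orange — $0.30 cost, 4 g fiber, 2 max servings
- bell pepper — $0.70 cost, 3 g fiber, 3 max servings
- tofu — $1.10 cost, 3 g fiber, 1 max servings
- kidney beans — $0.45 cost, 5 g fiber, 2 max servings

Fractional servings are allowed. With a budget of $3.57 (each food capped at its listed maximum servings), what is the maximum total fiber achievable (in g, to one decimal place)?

26.9 g

Fiber per dollar: orange 13.33, kidney beans 11.11, bell pepper 4.286, tofu 2.727.
Take 2 servings of orange: spends $0.60, +8.0 g fiber (running total 8.0 g).
Take 2 servings of kidney beans: spends $0.90, +10.0 g fiber (running total 18.0 g).
Take 2.957 servings of bell pepper: spends $2.07, +8.9 g fiber (running total 26.9 g).
Greedy by best ratio exhausts the cost allowance optimally: 26.9 g.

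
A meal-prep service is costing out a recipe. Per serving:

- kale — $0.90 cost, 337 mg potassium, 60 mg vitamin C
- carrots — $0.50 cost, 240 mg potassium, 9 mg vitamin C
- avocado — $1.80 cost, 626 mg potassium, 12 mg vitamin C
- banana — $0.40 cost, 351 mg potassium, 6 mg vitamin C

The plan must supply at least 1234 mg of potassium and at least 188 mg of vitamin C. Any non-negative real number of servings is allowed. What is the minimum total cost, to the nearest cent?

$2.99

Check every corner: each single food scaled to meet both minima, and each pair solved so both constraints bind.
kale only: max(1234/337, 188/60) = 3.662 servings → $3.30.
carrots only: max(1234/240, 188/9) = 20.89 servings → $10.44.
avocado only: max(1234/626, 188/12) = 15.67 servings → $28.20.
banana only: max(1234/351, 188/6) = 31.33 servings → $12.53.
kale + carrots with both tight: 2.992 servings and 0.9399 servings → $3.16.
kale + avocado with both tight: 3.07 servings and 0.3188 servings → $3.34.
kale + banana with both tight: 3.077 servings and 0.5612 servings → $2.99.
carrots + avocado: intersection lies outside the first quadrant.
carrots + banana: the both-tight solution has a negative serving — not a feasible corner.
avocado + banana with both targets exact would need a negative amount; discard.
The minimum over all feasible corners is $2.99.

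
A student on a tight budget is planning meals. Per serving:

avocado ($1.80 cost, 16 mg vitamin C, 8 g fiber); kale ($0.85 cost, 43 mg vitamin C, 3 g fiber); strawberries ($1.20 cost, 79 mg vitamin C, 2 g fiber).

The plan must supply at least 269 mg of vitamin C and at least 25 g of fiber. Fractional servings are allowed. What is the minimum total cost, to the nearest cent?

$6.66

Compare the cost at each extreme point of the feasible region.
avocado only: max(269/16, 25/8) = 16.81 servings → $30.26.
kale only: max(269/43, 25/3) = 8.333 servings → $7.08.
strawberries only: max(269/79, 25/2) = 12.5 servings → $15.00.
avocado + kale with both tight: 0.9054 servings and 5.919 servings → $6.66.
avocado + strawberries with both tight: 2.395 servings and 2.92 servings → $7.82.
kale + strawberries with both targets exact would need a negative amount; discard.
Cheapest feasible corner: $6.66.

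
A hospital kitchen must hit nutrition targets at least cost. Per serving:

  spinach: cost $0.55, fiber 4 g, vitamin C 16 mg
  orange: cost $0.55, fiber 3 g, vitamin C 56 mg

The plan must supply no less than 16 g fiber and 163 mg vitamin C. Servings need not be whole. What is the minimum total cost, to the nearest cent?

For a min-cost LP with two ≥-constraints, a basic feasible solution has at most two positive variables.
spinach only: max(16/4, 163/16) = 10.19 servings → $5.60.
orange only: max(16/3, 163/56) = 5.333 servings → $2.93.
spinach + orange with both tight: 2.312 servings and 2.25 servings → $2.51.
Cheapest feasible corner: $2.51.

$2.51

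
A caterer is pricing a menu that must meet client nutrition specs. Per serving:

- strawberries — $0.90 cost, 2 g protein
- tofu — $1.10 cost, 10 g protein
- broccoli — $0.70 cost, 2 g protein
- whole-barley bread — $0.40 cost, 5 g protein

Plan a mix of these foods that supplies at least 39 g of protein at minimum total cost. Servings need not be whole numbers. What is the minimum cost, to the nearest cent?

$3.12

Cost per g of protein: whole-barley bread $0.0800, tofu $0.1100, broccoli $0.3500, strawberries $0.4500.
With no serving limits, use only whole-barley bread: 39 g / 5 g = 7.8 servings × $0.40 = $3.12.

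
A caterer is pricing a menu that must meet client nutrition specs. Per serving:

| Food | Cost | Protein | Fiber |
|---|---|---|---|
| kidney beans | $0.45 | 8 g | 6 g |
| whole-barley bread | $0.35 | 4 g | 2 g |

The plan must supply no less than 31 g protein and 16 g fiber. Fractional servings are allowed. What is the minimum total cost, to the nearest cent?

kidney beans only: max(31/8, 16/6) = 3.875 servings → $1.74.
whole-barley bread only: max(31/4, 16/2) = 8 servings → $2.80.
kidney beans + whole-barley bread with both tight: 0.25 servings and 7.25 servings → $2.65.
Cheapest feasible corner: $1.74.

$1.74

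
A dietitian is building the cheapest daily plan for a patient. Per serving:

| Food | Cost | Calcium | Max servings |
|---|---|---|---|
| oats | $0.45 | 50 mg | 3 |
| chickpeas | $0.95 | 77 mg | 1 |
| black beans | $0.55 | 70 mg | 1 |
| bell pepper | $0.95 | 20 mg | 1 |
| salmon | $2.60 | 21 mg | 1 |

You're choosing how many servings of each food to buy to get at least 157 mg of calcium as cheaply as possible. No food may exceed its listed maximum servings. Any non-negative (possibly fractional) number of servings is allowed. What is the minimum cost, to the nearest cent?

$1.33

Cost per mg of calcium: black beans $0.0079, oats $0.0090, chickpeas $0.0123, bell pepper $0.0475, salmon $0.1238.
Take 1 serving of black beans: +70.0 mg calcium for $0.55 (total $0.55, still need 87.0 mg).
Take 1.74 servings of oats: +87.0 mg calcium for $0.78 (total $1.33, still need 0.0 mg).
Filling from the cheapest source first is optimal under one linear minimum: $1.33.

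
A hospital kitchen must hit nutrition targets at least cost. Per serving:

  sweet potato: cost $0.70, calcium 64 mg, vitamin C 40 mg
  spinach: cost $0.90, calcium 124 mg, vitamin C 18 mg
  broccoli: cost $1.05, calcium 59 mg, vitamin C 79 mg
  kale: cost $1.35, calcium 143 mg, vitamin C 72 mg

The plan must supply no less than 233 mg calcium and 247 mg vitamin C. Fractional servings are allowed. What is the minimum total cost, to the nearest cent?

$3.50

At the optimum either one food covers both requirements or two foods hit both targets exactly; no other combination can be cheaper.
sweet potato only: max(233/64, 247/40) = 6.175 servings → $4.32.
spinach only: max(233/124, 247/18) = 13.72 servings → $12.35.
broccoli only: max(233/59, 247/79) = 3.949 servings → $4.15.
kale only: max(233/143, 247/72) = 3.431 servings → $4.63.
sweet potato + spinach: the both-tight solution has a negative serving — not a feasible corner.
sweet potato + broccoli with both tight: 1.422 servings and 2.407 servings → $3.52.
sweet potato + kale: the both-tight solution has a negative serving — not a feasible corner.
spinach + broccoli with both tight: 0.439 servings and 3.027 servings → $3.57.
spinach + kale: the both-tight solution has a negative serving — not a feasible corner.
broccoli + kale with both tight: 2.631 servings and 0.5439 servings → $3.50.
So the least-cost plan costs $3.50.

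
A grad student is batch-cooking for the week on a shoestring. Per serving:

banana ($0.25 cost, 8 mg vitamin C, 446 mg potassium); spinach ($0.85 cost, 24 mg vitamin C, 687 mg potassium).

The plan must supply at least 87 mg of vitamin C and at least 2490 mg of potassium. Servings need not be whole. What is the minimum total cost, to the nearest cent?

The cheapest plan sits at a corner of the feasible region — with two constraints it uses at most two foods.
banana only: max(87/8, 2490/446) = 10.88 servings → $2.72.
spinach only: max(87/24, 2490/687) = 3.625 servings → $3.08.
banana + spinach with both targets exact would need a negative amount; discard.
So the least-cost plan costs $2.72.

$2.72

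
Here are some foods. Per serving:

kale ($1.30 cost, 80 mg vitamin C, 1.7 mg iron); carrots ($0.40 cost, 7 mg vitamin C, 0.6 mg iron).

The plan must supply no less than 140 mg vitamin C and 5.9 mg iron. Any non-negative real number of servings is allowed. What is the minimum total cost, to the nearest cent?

$4.13

With two linear requirements the optimum uses one or two foods; enumerate the corners.
kale only: max(140/80, 5.9/1.7) = 3.471 servings → $4.51.
carrots only: max(140/7, 5.9/0.6) = 20 servings → $8.00.
kale + carrots with both tight: 1.183 servings and 6.482 servings → $4.13.
So the least-cost plan costs $4.13.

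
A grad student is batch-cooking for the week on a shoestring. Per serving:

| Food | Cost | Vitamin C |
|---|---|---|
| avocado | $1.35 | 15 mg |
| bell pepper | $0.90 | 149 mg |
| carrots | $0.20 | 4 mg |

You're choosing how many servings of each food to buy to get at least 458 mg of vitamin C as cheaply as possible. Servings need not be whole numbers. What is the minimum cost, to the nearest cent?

Cost per mg of vitamin C: bell pepper $0.0060, carrots $0.0500, avocado $0.0900.
With no serving limits, use only bell pepper: 458 mg / 149 mg = 3.074 servings × $0.90 = $2.77.

$2.77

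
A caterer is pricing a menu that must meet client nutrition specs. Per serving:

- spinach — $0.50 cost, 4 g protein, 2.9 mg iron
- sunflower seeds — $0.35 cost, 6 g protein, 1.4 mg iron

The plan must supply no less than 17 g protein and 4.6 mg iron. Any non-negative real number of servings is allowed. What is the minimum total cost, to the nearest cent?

$1.08

An LP optimum is at a vertex; with two nutrient constraints at most two foods are used. Check each candidate.
spinach only: max(17/4, 4.6/2.9) = 4.25 servings → $2.12.
sunflower seeds only: max(17/6, 4.6/1.4) = 3.286 servings → $1.15.
spinach + sunflower seeds with both tight: 0.322 servings and 2.619 servings → $1.08.
The minimum over all feasible corners is $1.08.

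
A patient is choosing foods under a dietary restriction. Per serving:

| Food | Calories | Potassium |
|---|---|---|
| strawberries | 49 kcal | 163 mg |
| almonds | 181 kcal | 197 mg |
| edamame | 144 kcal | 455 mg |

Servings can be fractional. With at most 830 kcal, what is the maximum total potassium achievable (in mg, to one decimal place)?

2761.0 mg

Potassium per kcal: strawberries 3.327, edamame 3.16, almonds 1.088.
With no serving limits, spend the whole calories allowance on strawberries: 830 kcal / 49 kcal × 163 mg = 2761.0 mg.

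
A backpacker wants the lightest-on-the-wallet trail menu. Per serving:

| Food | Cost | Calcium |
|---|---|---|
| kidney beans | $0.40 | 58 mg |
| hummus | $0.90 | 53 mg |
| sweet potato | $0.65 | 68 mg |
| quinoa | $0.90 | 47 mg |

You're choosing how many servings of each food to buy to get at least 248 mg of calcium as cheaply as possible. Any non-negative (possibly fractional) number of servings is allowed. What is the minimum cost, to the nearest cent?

Cost per mg of calcium: kidney beans $0.0069, sweet potato $0.0096, hummus $0.0170, quinoa $0.0191.
With no serving limits, use only kidney beans: 248 mg / 58 mg = 4.276 servings × $0.40 = $1.71.

$1.71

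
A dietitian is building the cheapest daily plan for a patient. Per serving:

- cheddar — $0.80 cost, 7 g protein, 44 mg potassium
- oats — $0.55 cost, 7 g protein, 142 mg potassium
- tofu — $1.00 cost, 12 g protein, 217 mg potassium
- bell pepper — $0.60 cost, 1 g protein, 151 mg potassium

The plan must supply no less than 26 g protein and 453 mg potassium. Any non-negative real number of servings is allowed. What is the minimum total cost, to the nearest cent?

cheddar only: max(26/7, 453/44) = 10.3 servings → $8.24.
oats only: max(26/7, 453/142) = 3.714 servings → $2.04.
tofu only: max(26/12, 453/217) = 2.167 servings → $2.17.
bell pepper only: max(26/1, 453/151) = 26 servings → $15.60.
cheddar + oats with both tight: 0.7595 servings and 2.955 servings → $2.23.
cheddar + tofu with both tight: 0.2079 servings and 2.045 servings → $2.21.
cheddar + bell pepper with both tight: 3.428 servings and 2.001 servings → $3.94.
oats + tofu with both targets exact would need a negative amount; discard.
oats + bell pepper with both targets exact would need a negative amount; discard.
tofu + bell pepper: intersection lies outside the first quadrant.
Cheapest feasible corner: $2.04.

$2.04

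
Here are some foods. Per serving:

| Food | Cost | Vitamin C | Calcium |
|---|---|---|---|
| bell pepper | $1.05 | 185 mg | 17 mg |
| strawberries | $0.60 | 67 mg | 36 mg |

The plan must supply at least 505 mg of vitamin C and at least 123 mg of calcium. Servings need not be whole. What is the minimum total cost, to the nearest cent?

$3.43

With two linear requirements the optimum uses one or two foods; enumerate the corners.
bell pepper only: max(505/185, 123/17) = 7.235 servings → $7.60.
strawberries only: max(505/67, 123/36) = 7.537 servings → $4.52.
bell pepper + strawberries with both tight: 1.8 servings and 2.567 servings → $3.43.
The minimum over all feasible corners is $3.43.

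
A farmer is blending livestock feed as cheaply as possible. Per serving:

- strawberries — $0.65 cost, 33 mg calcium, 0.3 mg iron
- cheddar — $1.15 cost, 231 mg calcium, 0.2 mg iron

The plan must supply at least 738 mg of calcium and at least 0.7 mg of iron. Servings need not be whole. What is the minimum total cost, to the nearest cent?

strawberries only: max(738/33, 0.7/0.3) = 22.36 servings → $14.54.
cheddar only: max(738/231, 0.7/0.2) = 3.5 servings → $4.03.
strawberries + cheddar with both tight: 0.2249 servings and 3.163 servings → $3.78.
Cheapest feasible corner: $3.78.

$3.78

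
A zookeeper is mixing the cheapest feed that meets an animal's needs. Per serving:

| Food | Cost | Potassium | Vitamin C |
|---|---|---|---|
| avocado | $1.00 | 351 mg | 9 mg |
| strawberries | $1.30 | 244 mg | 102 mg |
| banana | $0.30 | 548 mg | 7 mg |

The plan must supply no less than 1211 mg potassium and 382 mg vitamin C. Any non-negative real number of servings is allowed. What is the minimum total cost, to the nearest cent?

$4.99

Minimising a linear cost over {potassium ≥ 1211, vitamin C ≥ 382, servings ≥ 0} — the optimum is at a vertex, using one or two foods.
avocado only: max(1211/351, 382/9) = 42.44 servings → $42.44.
strawberries only: max(1211/244, 382/102) = 4.963 servings → $6.45.
banana only: max(1211/548, 382/7) = 54.57 servings → $16.37.
avocado + strawberries with both tight: 0.902 servings and 3.666 servings → $5.67.
avocado + banana: intersection lies outside the first quadrant.
strawberries + banana with both tight: 3.707 servings and 0.5594 servings → $4.99.
So the least-cost plan costs $4.99.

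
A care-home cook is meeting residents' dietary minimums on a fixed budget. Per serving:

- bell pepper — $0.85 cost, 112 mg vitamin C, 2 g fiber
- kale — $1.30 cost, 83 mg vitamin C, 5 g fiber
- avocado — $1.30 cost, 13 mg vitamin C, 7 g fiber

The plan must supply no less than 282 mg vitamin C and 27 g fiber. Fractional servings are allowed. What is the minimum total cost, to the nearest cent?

$6.04

Two binding constraints pin down two serving amounts, so the optimal mix uses at most two foods. The candidates are each food alone (scaled to the tighter of vitamin C/fiber) and each pair with both constraints tight.
bell pepper only: max(282/112, 27/2) = 13.5 servings → $11.47.
kale only: max(282/83, 27/5) = 5.4 servings → $7.02.
avocado only: max(282/13, 27/7) = 21.69 servings → $28.20.
bell pepper + kale: the both-tight solution has a negative serving — not a feasible corner.
bell pepper + avocado with both tight: 2.141 servings and 3.245 servings → $6.04.
kale + avocado with both tight: 3.145 servings and 1.61 servings → $6.18.
Cheapest feasible corner: $6.04.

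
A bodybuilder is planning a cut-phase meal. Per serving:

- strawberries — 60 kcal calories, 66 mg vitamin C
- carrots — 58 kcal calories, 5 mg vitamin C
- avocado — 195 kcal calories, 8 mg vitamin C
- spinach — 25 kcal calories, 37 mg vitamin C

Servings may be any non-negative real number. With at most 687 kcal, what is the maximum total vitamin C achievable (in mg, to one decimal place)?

Vitamin C per kcal: spinach 1.48, strawberries 1.1, carrots 0.08621, avocado 0.04103.
With no serving limits, spend the whole calories allowance on spinach: 687 kcal / 25 kcal × 37 mg = 1016.8 mg.

1016.8 mg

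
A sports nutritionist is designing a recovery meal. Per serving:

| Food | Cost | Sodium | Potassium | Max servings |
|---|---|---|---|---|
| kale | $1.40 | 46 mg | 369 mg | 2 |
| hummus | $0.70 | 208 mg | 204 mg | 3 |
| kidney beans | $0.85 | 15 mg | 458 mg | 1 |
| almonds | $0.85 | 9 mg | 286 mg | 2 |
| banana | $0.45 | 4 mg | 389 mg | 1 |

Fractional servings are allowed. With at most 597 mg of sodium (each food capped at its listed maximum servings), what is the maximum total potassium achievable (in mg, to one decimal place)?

Potassium per mg sodium: banana 97.25, almonds 31.78, kidney beans 30.53, kale 8.022, hummus 0.9808.
Take 1 serving of banana: uses 4 mg sodium, +389.0 mg potassium (running total 389.0 mg).
Take 2 servings of almonds: uses 18 mg sodium, +572.0 mg potassium (running total 961.0 mg).
Take 1 serving of kidney beans: uses 15 mg sodium, +458.0 mg potassium (running total 1419.0 mg).
Take 2 servings of kale: uses 92 mg sodium, +738.0 mg potassium (running total 2157.0 mg).
Take 2.25 servings of hummus: uses 468 mg sodium, +459.0 mg potassium (running total 2616.0 mg).
Filling greedily by potassium-per-mg sodium is optimal for one linear limit, giving 2616.0 mg.

2616.0 mg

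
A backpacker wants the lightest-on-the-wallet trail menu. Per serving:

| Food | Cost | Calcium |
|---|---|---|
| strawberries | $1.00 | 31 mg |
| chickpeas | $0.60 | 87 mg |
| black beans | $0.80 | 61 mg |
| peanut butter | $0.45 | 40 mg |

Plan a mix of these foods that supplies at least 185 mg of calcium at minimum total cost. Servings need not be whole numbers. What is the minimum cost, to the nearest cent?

Cost per mg of calcium: chickpeas $0.0069, peanut butter $0.0112, black beans $0.0131, strawberries $0.0323.
With no serving limits, use only chickpeas: 185 mg / 87 mg = 2.126 servings × $0.60 = $1.28.

$1.28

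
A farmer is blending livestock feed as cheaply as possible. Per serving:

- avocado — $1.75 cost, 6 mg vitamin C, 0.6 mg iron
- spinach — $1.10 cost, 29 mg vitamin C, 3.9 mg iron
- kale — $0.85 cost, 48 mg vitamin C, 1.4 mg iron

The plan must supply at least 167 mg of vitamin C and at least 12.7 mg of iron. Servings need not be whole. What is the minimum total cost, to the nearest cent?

For a min-cost LP with two ≥-constraints, a basic feasible solution has at most two positive variables.
avocado only: max(167/6, 12.7/0.6) = 27.83 servings → $48.71.
spinach only: max(167/29, 12.7/3.9) = 5.759 servings → $6.33.
kale only: max(167/48, 12.7/1.4) = 9.071 servings → $7.71.
avocado + spinach: the both-tight solution has a negative serving — not a feasible corner.
avocado + kale with both tight: 18.42 servings and 1.176 servings → $33.24.
spinach + kale with both tight: 2.563 servings and 1.93 servings → $4.46.
Cheapest feasible corner: $4.46.

$4.46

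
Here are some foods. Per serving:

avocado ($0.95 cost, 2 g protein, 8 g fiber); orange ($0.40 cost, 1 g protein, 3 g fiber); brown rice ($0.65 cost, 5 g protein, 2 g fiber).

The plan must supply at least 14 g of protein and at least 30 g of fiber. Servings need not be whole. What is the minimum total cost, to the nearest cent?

$4.16

Minimising a linear cost over {protein ≥ 14, fiber ≥ 30, servings ≥ 0} — the optimum is at a vertex, using one or two foods.
avocado only: max(14/2, 30/8) = 7 servings → $6.65.
orange only: max(14/1, 30/3) = 14 servings → $5.60.
brown rice only: max(14/5, 30/2) = 15 servings → $9.75.
avocado + orange: the both-tight solution has a negative serving — not a feasible corner.
avocado + brown rice with both tight: 3.389 servings and 1.444 servings → $4.16.
orange + brown rice with both tight: 9.385 servings and 0.9231 servings → $4.35.
Cheapest feasible corner: $4.16.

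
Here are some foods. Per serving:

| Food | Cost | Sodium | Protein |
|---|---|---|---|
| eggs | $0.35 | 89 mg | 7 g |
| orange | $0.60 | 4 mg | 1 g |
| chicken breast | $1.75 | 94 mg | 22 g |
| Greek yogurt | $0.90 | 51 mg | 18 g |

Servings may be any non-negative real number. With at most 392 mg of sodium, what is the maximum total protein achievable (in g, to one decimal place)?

Protein per mg sodium: Greek yogurt 0.3529, orange 0.25, chicken breast 0.234, eggs 0.07865.
With no serving limits, spend the whole sodium allowance on Greek yogurt: 392 mg / 51 mg × 18 g = 138.4 g.

138.4 g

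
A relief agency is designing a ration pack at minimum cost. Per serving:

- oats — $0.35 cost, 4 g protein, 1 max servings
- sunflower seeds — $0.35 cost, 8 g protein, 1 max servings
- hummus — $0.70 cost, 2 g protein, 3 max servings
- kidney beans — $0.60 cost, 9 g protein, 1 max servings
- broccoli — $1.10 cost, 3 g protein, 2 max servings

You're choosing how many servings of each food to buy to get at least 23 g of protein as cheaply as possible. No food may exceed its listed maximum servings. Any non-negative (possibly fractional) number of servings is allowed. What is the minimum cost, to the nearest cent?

Cost per g of protein: sunflower seeds $0.0437, kidney beans $0.0667, oats $0.0875, hummus $0.3500, broccoli $0.3667.
Take 1 serving of sunflower seeds: +8.0 g protein for $0.35 (total $0.35, still need 15.0 g).
Take 1 serving of kidney beans: +9.0 g protein for $0.60 (total $0.95, still need 6.0 g).
Take 1 serving of oats: +4.0 g protein for $0.35 (total $1.30, still need 2.0 g).
Take 1 serving of hummus: +2.0 g protein for $0.70 (total $2.00, still need 0.0 g).
Filling from the cheapest source first is optimal under one linear minimum: $2.00.

$2.00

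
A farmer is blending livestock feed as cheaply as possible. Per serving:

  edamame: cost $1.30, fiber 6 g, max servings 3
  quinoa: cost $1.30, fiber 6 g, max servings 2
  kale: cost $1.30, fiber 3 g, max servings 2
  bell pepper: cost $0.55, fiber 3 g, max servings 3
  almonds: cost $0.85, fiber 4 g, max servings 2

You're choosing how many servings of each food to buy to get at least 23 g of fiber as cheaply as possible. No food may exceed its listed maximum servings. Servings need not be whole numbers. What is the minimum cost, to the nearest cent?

Cost per g of fiber: bell pepper $0.1833, almonds $0.2125, edamame $0.2167, quinoa $0.2167, kale $0.4333.
Take 3 servings of bell pepper: +9.0 g fiber for $1.65 (total $1.65, still need 14.0 g).
Take 2 servings of almonds: +8.0 g fiber for $1.70 (total $3.35, still need 6.0 g).
Take 1 serving of edamame: +6.0 g fiber for $1.30 (total $4.65, still need 0.0 g).
Greedy by cheapest-per-g is optimal for a single linear constraint, so the minimum cost is $4.65.

$4.65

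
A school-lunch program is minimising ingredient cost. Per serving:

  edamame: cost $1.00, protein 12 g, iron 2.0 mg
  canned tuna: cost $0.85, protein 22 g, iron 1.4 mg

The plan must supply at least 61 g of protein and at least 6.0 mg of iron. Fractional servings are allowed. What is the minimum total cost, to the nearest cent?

$3.28

Compare the cost at each extreme point of the feasible region.
edamame only: max(61/12, 6.0/2.0) = 5.083 servings → $5.08.
canned tuna only: max(61/22, 6.0/1.4) = 4.286 servings → $3.64.
edamame + canned tuna with both tight: 1.713 servings and 1.838 servings → $3.28.
So the least-cost plan costs $3.28.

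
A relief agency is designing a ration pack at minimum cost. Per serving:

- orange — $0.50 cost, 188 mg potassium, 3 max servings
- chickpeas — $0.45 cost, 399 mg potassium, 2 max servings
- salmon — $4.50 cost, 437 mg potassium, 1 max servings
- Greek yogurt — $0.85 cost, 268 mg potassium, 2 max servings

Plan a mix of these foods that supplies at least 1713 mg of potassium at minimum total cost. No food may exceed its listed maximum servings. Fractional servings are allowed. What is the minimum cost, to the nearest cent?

$3.51

Cost per mg of potassium: chickpeas $0.0011, orange $0.0027, Greek yogurt $0.0032, salmon $0.0103.
Take 2 servings of chickpeas: +798.0 mg potassium for $0.90 (total $0.90, still need 915.0 mg).
Take 3 servings of orange: +564.0 mg potassium for $1.50 (total $2.40, still need 351.0 mg).
Take 1.31 servings of Greek yogurt: +351.0 mg potassium for $1.11 (total $3.51, still need 0.0 mg).
Greedy by cheapest-per-mg is optimal for a single linear constraint, so the minimum cost is $3.51.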